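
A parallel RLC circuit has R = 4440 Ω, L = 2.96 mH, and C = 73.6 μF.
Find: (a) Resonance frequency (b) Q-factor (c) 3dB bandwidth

Step 1 — Resonance: ω₀ = 1/√(LC) = 1/√(0.00296·7.36e-05) = 2142 rad/s.
Step 2 — f₀ = ω₀/(2π) = 341 Hz.
Step 3 — Parallel Q: Q = R/(ω₀L) = 4440/(2142·0.00296) = 700.1.
Step 4 — Bandwidth: Δω = ω₀/Q = 3.06 rad/s; BW = Δω/(2π) = 0.487 Hz.

(a) f₀ = 341 Hz  (b) Q = 700.1  (c) BW = 0.487 Hz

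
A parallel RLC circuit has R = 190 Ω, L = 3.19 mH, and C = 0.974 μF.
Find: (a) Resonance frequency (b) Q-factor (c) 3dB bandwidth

Step 1 — Resonance: ω₀ = 1/√(LC) = 1/√(0.00319·9.74e-07) = 1.794e+04 rad/s.
Step 2 — f₀ = ω₀/(2π) = 2855 Hz.
Step 3 — Parallel Q: Q = R/(ω₀L) = 190/(1.794e+04·0.00319) = 3.32.
Step 4 — Bandwidth: Δω = ω₀/Q = 5404 rad/s; BW = Δω/(2π) = 860 Hz.

(a) f₀ = 2855 Hz  (b) Q = 3.32  (c) BW = 860 Hz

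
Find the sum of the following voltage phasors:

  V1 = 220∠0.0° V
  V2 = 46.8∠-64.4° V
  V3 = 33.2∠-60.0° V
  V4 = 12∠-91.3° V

Step 1 — Convert each phasor to rectangular form:
  V1 = 220·(cos(0.0°) + j·sin(0.0°)) = 220 V
  V2 = 46.8·(cos(-64.4°) + j·sin(-64.4°)) = 20.22 - j42.21 V
  V3 = 33.2·(cos(-60.0°) + j·sin(-60.0°)) = 16.6 - j28.75 V
  V4 = 12·(cos(-91.3°) + j·sin(-91.3°)) = -0.2722 - j12 V
Step 2 — Sum components: V_total = 256.5 - j82.95 V.
Step 3 — Convert to polar: |V_total| = 269.6 V, ∠V_total = -17.9°.

V_total = 269.6∠-17.9° V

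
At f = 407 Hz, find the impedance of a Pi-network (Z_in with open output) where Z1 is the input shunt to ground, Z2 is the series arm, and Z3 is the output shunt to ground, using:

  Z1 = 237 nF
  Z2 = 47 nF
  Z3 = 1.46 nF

Step 1 — Angular frequency: ω = 2π·f = 2π·407 = 2557 rad/s.
Step 2 — Component impedances:
  Z1: Z = 1/(jωC) = -j/(ω·C) = 0 - j1650 Ω
  Z2: Z = 1/(jωC) = -j/(ω·C) = 0 - j8320 Ω
  Z3: Z = 1/(jωC) = -j/(ω·C) = 0 - j2.678e+05 Ω
Step 3 — With open output, the series arm Z2 and the output shunt Z3 appear in series to ground: Z2 + Z3 = 0 - j2.762e+05 Ω.
Step 4 — Parallel with input shunt Z1: Z_in = Z1 || (Z2 + Z3) = 0 - j1640 Ω = 1640∠-90.0° Ω.

Z = 0 - j1640 Ω = 1640∠-90.0° Ω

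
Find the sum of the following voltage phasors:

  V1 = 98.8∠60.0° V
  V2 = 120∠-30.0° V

Step 1 — Convert each phasor to rectangular form:
  V1 = 98.8·(cos(60.0°) + j·sin(60.0°)) = 49.4 + j85.56 V
  V2 = 120·(cos(-30.0°) + j·sin(-30.0°)) = 103.9 - j60 V
Step 2 — Sum components: V_total = 153.3 + j25.56 V.
Step 3 — Convert to polar: |V_total| = 155.4 V, ∠V_total = 9.5°.

V_total = 155.4∠9.5° V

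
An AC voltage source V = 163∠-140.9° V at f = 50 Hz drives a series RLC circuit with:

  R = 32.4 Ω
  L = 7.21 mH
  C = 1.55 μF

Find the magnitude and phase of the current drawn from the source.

Step 1 — Angular frequency: ω = 2π·f = 2π·50 = 314.2 rad/s.
Step 2 — Component impedances:
  R: Z = R = 32.4 Ω
  L: Z = jωL = j·314.2·0.00721 = 0 + j2.265 Ω
  C: Z = 1/(jωC) = -j/(ω·C) = 0 - j2054 Ω
Step 3 — Series combination: Z_total = R + L + C = 32.4 - j2051 Ω = 2052∠-89.1° Ω.
Step 4 — Source phasor: V = 163∠-140.9° V = -126.5 - j102.8 V.
Step 5 — Ohm's law: I = V / Z_total = (-126.5 - j102.8) / (32.4 - j2051) = 0.04913 - j0.06244 A.
Step 6 — Convert to polar: |I| = 0.07945 A, ∠I = -51.8°.

I = 0.07945∠-51.8° A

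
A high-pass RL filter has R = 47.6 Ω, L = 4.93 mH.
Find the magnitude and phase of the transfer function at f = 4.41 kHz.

Step 1 — Angular frequency: ω = 2π·4410 = 2.771e+04 rad/s.
Step 2 — Transfer function: H(jω) = jωL/(R + jωL).
Step 3 — Numerator jωL = j·136.6; denominator R + jωL = 47.6 + j136.6.
Step 4 — H = 0.8917 + j0.3107.
Step 5 — Magnitude: |H| = 0.9443 (-0.5 dB); phase: φ = 19.2°.

|H| = 0.9443 (-0.5 dB), φ = 19.2°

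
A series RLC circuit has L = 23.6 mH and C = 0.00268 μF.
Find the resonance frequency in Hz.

Step 1 — Resonance condition Im(Z)=0 gives ω₀ = 1/√(LC).
Step 2 — ω₀ = 1/√(0.0236·2.68e-09) = 1.257e+05 rad/s.
Step 3 — f₀ = ω₀/(2π) = 2.001e+04 Hz.

f₀ = 2.001e+04 Hz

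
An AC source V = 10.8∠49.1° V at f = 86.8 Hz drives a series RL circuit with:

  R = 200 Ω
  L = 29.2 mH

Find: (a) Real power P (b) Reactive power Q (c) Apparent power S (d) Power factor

Step 1 — Angular frequency: ω = 2π·f = 2π·86.8 = 545.4 rad/s.
Step 2 — Component impedances:
  R: Z = R = 200 Ω
  L: Z = jωL = j·545.4·0.0292 = 0 + j15.93 Ω
Step 3 — Series combination: Z_total = R + L = 200 + j15.93 Ω = 200.6∠4.6° Ω.
Step 4 — Source phasor: V = 10.8∠49.1° V = 7.071 + j8.163 V.
Step 5 — Current: I = V / Z = 0.03836 + j0.03776 A = 0.05383∠44.5° A.
Step 6 — Complex power: S = V·I* = 0.5795 + j0.04615 VA.
Step 7 — Real power: P = Re(S) = 0.5795 W.
Step 8 — Reactive power: Q = Im(S) = 0.04615 VAR.
Step 9 — Apparent power: |S| = 0.5814 VA.
Step 10 — Power factor: PF = P/|S| = 0.9968 (lagging).

(a) P = 0.5795 W  (b) Q = 0.04615 VAR  (c) S = 0.5814 VA  (d) PF = 0.9968 (lagging)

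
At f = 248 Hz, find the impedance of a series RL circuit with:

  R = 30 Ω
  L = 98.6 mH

Step 1 — Angular frequency: ω = 2π·f = 2π·248 = 1558 rad/s.
Step 2 — Component impedances:
  R: Z = R = 30 Ω
  L: Z = jωL = j·1558·0.0986 = 0 + j153.6 Ω
Step 3 — Series combination: Z_total = R + L = 30 + j153.6 Ω = 156.5∠79.0° Ω.

Z = 30 + j153.6 Ω = 156.5∠79.0° Ω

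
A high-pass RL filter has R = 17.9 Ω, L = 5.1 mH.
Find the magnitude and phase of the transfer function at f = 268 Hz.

Step 1 — Angular frequency: ω = 2π·268 = 1684 rad/s.
Step 2 — Transfer function: H(jω) = jωL/(R + jωL).
Step 3 — Numerator jωL = j·8.588; denominator R + jωL = 17.9 + j8.588.
Step 4 — H = 0.1871 + j0.39.
Step 5 — Magnitude: |H| = 0.4326 (-7.3 dB); phase: φ = 64.4°.

|H| = 0.4326 (-7.3 dB), φ = 64.4°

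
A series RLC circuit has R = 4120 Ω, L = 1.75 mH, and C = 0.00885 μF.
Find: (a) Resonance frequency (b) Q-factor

Step 1 — Resonance condition Im(Z)=0 gives ω₀ = 1/√(LC).
Step 2 — ω₀ = 1/√(0.00175·8.85e-09) = 2.541e+05 rad/s.
Step 3 — f₀ = ω₀/(2π) = 4.044e+04 Hz.
Step 4 — Series Q: Q = ω₀L/R = 2.541e+05·0.00175/4120 = 0.1079.

(a) f₀ = 4.044e+04 Hz  (b) Q = 0.1079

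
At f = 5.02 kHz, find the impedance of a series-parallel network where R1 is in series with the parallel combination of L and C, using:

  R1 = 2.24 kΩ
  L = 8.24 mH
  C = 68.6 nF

Step 1 — Angular frequency: ω = 2π·f = 2π·5020 = 3.154e+04 rad/s.
Step 2 — Component impedances:
  R1: Z = R = 2240 Ω
  L: Z = jωL = j·3.154e+04·0.00824 = 0 + j259.9 Ω
  C: Z = 1/(jωC) = -j/(ω·C) = 0 - j462.2 Ω
Step 3 — Parallel branch: L || C = 1/(1/L + 1/C) = 0 + j593.9 Ω.
Step 4 — Series with R1: Z_total = R1 + (L || C) = 2240 + j593.9 Ω = 2317∠14.8° Ω.

Z = 2240 + j593.9 Ω = 2317∠14.8° Ω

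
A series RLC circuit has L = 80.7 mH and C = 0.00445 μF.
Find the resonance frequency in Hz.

Step 1 — Resonance condition Im(Z)=0 gives ω₀ = 1/√(LC).
Step 2 — ω₀ = 1/√(0.0807·4.45e-09) = 5.277e+04 rad/s.
Step 3 — f₀ = ω₀/(2π) = 8399 Hz.

f₀ = 8399 Hz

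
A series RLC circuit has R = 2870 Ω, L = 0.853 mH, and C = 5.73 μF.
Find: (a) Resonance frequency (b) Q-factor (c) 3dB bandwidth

Step 1 — Resonance condition Im(Z)=0 gives ω₀ = 1/√(LC).
Step 2 — ω₀ = 1/√(0.000853·5.73e-06) = 1.43e+04 rad/s.
Step 3 — f₀ = ω₀/(2π) = 2277 Hz.
Step 4 — Series Q: Q = ω₀L/R = 1.43e+04·0.000853/2870 = 0.004251.
Step 5 — 3dB bandwidth: Δω = ω₀/Q = 3.365e+06 rad/s; BW = Δω/(2π) = 5.355e+05 Hz.

(a) f₀ = 2277 Hz  (b) Q = 0.004251  (c) BW = 5.355e+05 Hz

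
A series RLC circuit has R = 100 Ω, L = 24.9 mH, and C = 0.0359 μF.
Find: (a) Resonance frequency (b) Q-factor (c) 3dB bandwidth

Step 1 — Resonance: ω₀ = 1/√(LC) = 1/√(0.0249·3.59e-08) = 3.345e+04 rad/s.
Step 2 — f₀ = ω₀/(2π) = 5323 Hz.
Step 3 — Series Q: Q = ω₀L/R = 3.345e+04·0.0249/100 = 8.328.
Step 4 — Bandwidth: Δω = ω₀/Q = 4016 rad/s; BW = Δω/(2π) = 639.2 Hz.

(a) f₀ = 5323 Hz  (b) Q = 8.328  (c) BW = 639.2 Hz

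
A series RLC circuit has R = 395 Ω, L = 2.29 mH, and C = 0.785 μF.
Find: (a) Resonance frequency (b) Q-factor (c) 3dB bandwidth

Step 1 — Resonance: ω₀ = 1/√(LC) = 1/√(0.00229·7.85e-07) = 2.359e+04 rad/s.
Step 2 — f₀ = ω₀/(2π) = 3754 Hz.
Step 3 — Series Q: Q = ω₀L/R = 2.359e+04·0.00229/395 = 0.1367.
Step 4 — Bandwidth: Δω = ω₀/Q = 1.725e+05 rad/s; BW = Δω/(2π) = 2.745e+04 Hz.

(a) f₀ = 3754 Hz  (b) Q = 0.1367  (c) BW = 2.745e+04 Hz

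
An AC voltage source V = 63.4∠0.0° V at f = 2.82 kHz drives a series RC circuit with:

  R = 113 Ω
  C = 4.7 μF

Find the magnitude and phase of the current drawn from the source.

Step 1 — Angular frequency: ω = 2π·f = 2π·2820 = 1.772e+04 rad/s.
Step 2 — Component impedances:
  R: Z = R = 113 Ω
  C: Z = 1/(jωC) = -j/(ω·C) = 0 - j12.01 Ω
Step 3 — Series combination: Z_total = R + C = 113 - j12.01 Ω = 113.6∠-6.1° Ω.
Step 4 — Source phasor: V = 63.4∠0.0° V = 63.4 V.
Step 5 — Ohm's law: I = V / Z_total = (63.4) / (113 - j12.01) = 0.5548 + j0.05896 A.
Step 6 — Convert to polar: |I| = 0.5579 A, ∠I = 6.1°.

I = 0.5579∠6.1° A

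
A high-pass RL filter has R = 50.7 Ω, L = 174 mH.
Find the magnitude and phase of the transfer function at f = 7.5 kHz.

Step 1 — Angular frequency: ω = 2π·7500 = 4.712e+04 rad/s.
Step 2 — Transfer function: H(jω) = jωL/(R + jωL).
Step 3 — Numerator jωL = j·8200; denominator R + jωL = 50.7 + j8200.
Step 4 — H = 1 + j0.006183.
Step 5 — Magnitude: |H| = 1 (-0.0 dB); phase: φ = 0.4°.

|H| = 1 (-0.0 dB), φ = 0.4°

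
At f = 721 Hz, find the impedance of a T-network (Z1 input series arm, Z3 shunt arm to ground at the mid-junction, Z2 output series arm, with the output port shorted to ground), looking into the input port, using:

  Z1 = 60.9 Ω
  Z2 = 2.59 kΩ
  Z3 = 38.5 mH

Step 1 — Angular frequency: ω = 2π·f = 2π·721 = 4530 rad/s.
Step 2 — Component impedances:
  Z1: Z = R = 60.9 Ω
  Z2: Z = R = 2590 Ω
  Z3: Z = jωL = j·4530·0.0385 = 0 + j174.4 Ω
Step 3 — With the output port shorted to ground, the output series arm Z2 runs from the junction to ground; the shunt arm Z3 also runs from the junction to ground. They appear in parallel: Z3 || Z2 = 11.69 + j173.6 Ω.
Step 4 — Series with input arm Z1: Z_in = Z1 + (Z3 || Z2) = 72.59 + j173.6 Ω = 188.2∠67.3° Ω.

Z = 72.59 + j173.6 Ω = 188.2∠67.3° Ω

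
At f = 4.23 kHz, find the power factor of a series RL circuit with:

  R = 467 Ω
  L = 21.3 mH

Step 1 — Angular frequency: ω = 2π·f = 2π·4230 = 2.658e+04 rad/s.
Step 2 — Component impedances:
  R: Z = R = 467 Ω
  L: Z = jωL = j·2.658e+04·0.0213 = 0 + j566.1 Ω
Step 3 — Series combination: Z_total = R + L = 467 + j566.1 Ω = 733.9∠50.5° Ω.
Step 4 — Power factor: PF = cos(φ) = Re(Z)/|Z| = 467/733.87 = 0.6364.
Step 5 — Type: Im(Z) = 566.1 ⇒ lagging (phase φ = 50.5°).

PF = 0.6364 (lagging, φ = 50.5°)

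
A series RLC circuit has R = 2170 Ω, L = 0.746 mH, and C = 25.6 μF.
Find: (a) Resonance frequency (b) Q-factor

Step 1 — Resonance condition Im(Z)=0 gives ω₀ = 1/√(LC).
Step 2 — ω₀ = 1/√(0.000746·2.56e-05) = 7236 rad/s.
Step 3 — f₀ = ω₀/(2π) = 1152 Hz.
Step 4 — Series Q: Q = ω₀L/R = 7236·0.000746/2170 = 0.002488.

(a) f₀ = 1152 Hz  (b) Q = 0.002488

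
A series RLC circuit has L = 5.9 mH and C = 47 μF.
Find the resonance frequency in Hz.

Step 1 — Resonance condition Im(Z)=0 gives ω₀ = 1/√(LC).
Step 2 — ω₀ = 1/√(0.0059·4.7e-05) = 1899 rad/s.
Step 3 — f₀ = ω₀/(2π) = 302.2 Hz.

f₀ = 302.2 Hz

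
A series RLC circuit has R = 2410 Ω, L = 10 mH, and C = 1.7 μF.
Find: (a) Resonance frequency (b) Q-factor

Step 1 — Resonance condition Im(Z)=0 gives ω₀ = 1/√(LC).
Step 2 — ω₀ = 1/√(0.01·1.7e-06) = 7670 rad/s.
Step 3 — f₀ = ω₀/(2π) = 1221 Hz.
Step 4 — Series Q: Q = ω₀L/R = 7670·0.01/2410 = 0.03182.

(a) f₀ = 1221 Hz  (b) Q = 0.03182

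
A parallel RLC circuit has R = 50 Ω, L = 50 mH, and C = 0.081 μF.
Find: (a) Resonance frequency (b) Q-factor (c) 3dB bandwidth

Step 1 — Resonance: ω₀ = 1/√(LC) = 1/√(0.05·8.1e-08) = 1.571e+04 rad/s.
Step 2 — f₀ = ω₀/(2π) = 2501 Hz.
Step 3 — Parallel Q: Q = R/(ω₀L) = 50/(1.571e+04·0.05) = 0.06364.
Step 4 — Bandwidth: Δω = ω₀/Q = 2.469e+05 rad/s; BW = Δω/(2π) = 3.93e+04 Hz.

(a) f₀ = 2501 Hz  (b) Q = 0.06364  (c) BW = 3.93e+04 Hz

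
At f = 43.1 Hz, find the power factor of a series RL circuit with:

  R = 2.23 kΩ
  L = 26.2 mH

Step 1 — Angular frequency: ω = 2π·f = 2π·43.1 = 270.8 rad/s.
Step 2 — Component impedances:
  R: Z = R = 2230 Ω
  L: Z = jωL = j·270.8·0.0262 = 0 + j7.095 Ω
Step 3 — Series combination: Z_total = R + L = 2230 + j7.095 Ω = 2230∠0.2° Ω.
Step 4 — Power factor: PF = cos(φ) = Re(Z)/|Z| = 2230/2230 = 1.
Step 5 — Type: Im(Z) = 7.095 ⇒ lagging (phase φ = 0.2°).

PF = 1 (lagging, φ = 0.2°)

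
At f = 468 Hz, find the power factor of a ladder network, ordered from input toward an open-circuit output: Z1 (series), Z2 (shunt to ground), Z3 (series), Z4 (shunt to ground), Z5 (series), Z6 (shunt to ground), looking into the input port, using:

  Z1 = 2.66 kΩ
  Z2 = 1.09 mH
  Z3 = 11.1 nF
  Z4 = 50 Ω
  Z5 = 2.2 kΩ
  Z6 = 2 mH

Step 1 — Angular frequency: ω = 2π·f = 2π·468 = 2941 rad/s.
Step 2 — Component impedances:
  Z1: Z = R = 2660 Ω
  Z2: Z = jωL = j·2941·0.00109 = 0 + j3.205 Ω
  Z3: Z = 1/(jωC) = -j/(ω·C) = 0 - j3.064e+04 Ω
  Z4: Z = R = 50 Ω
  Z5: Z = R = 2200 Ω
  Z6: Z = jωL = j·2941·0.002 = 0 + j5.881 Ω
Step 3 — Ladder network (open output): work backward from the far end, alternating series and parallel combinations. Z_in = 2660 + j3.206 Ω = 2660∠0.1° Ω.
Step 4 — Power factor: PF = cos(φ) = Re(Z)/|Z| = 2660/2660 = 1.
Step 5 — Type: Im(Z) = 3.206 ⇒ lagging (phase φ = 0.1°).

PF = 1 (lagging, φ = 0.1°)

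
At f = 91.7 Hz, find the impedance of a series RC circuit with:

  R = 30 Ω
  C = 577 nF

Step 1 — Angular frequency: ω = 2π·f = 2π·91.7 = 576.2 rad/s.
Step 2 — Component impedances:
  R: Z = R = 30 Ω
  C: Z = 1/(jωC) = -j/(ω·C) = 0 - j3008 Ω
Step 3 — Series combination: Z_total = R + C = 30 - j3008 Ω = 3008∠-89.4° Ω.

Z = 30 - j3008 Ω = 3008∠-89.4° Ω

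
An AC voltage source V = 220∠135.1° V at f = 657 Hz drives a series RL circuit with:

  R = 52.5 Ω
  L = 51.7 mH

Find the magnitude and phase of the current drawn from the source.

Step 1 — Angular frequency: ω = 2π·f = 2π·657 = 4128 rad/s.
Step 2 — Component impedances:
  R: Z = R = 52.5 Ω
  L: Z = jωL = j·4128·0.0517 = 0 + j213.4 Ω
Step 3 — Series combination: Z_total = R + L = 52.5 + j213.4 Ω = 219.8∠76.2° Ω.
Step 4 — Source phasor: V = 220∠135.1° V = -155.8 + j155.3 V.
Step 5 — Ohm's law: I = V / Z_total = (-155.8 + j155.3) / (52.5 + j213.4) = 0.5167 + j0.8573 A.
Step 6 — Convert to polar: |I| = 1.001 A, ∠I = 58.9°.

I = 1.001∠58.9° A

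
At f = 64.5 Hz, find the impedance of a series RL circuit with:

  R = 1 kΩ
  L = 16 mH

Step 1 — Angular frequency: ω = 2π·f = 2π·64.5 = 405.3 rad/s.
Step 2 — Component impedances:
  R: Z = R = 1000 Ω
  L: Z = jωL = j·405.3·0.016 = 0 + j6.484 Ω
Step 3 — Series combination: Z_total = R + L = 1000 + j6.484 Ω = 1000∠0.4° Ω.

Z = 1000 + j6.484 Ω = 1000∠0.4° Ω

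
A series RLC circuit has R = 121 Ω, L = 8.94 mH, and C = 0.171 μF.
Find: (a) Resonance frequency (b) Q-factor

Step 1 — Resonance condition Im(Z)=0 gives ω₀ = 1/√(LC).
Step 2 — ω₀ = 1/√(0.00894·1.71e-07) = 2.558e+04 rad/s.
Step 3 — f₀ = ω₀/(2π) = 4071 Hz.
Step 4 — Series Q: Q = ω₀L/R = 2.558e+04·0.00894/121 = 1.89.

(a) f₀ = 4071 Hz  (b) Q = 1.89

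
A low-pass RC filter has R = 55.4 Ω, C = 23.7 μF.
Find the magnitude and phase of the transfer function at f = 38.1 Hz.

Step 1 — Angular frequency: ω = 2π·38.1 = 239.4 rad/s.
Step 2 — Transfer function: H(jω) = 1/(1 + jωRC).
Step 3 — Denominator: 1 + jωRC = 1 + j·239.4·55.4·2.37e-05 = 1 + j0.3143.
Step 4 — H = 0.9101 - j0.2861.
Step 5 — Magnitude: |H| = 0.954 (-0.4 dB); phase: φ = -17.4°.

|H| = 0.954 (-0.4 dB), φ = -17.4°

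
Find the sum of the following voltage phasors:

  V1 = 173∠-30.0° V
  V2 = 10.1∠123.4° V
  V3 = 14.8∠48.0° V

Step 1 — Convert each phasor to rectangular form:
  V1 = 173·(cos(-30.0°) + j·sin(-30.0°)) = 149.8 - j86.5 V
  V2 = 10.1·(cos(123.4°) + j·sin(123.4°)) = -5.56 + j8.432 V
  V3 = 14.8·(cos(48.0°) + j·sin(48.0°)) = 9.903 + j11 V
Step 2 — Sum components: V_total = 154.2 - j67.07 V.
Step 3 — Convert to polar: |V_total| = 168.1 V, ∠V_total = -23.5°.

V_total = 168.1∠-23.5° V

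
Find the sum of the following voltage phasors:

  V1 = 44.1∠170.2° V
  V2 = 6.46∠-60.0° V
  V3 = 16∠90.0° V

Step 1 — Convert each phasor to rectangular form:
  V1 = 44.1·(cos(170.2°) + j·sin(170.2°)) = -43.46 + j7.506 V
  V2 = 6.46·(cos(-60.0°) + j·sin(-60.0°)) = 3.23 - j5.595 V
  V3 = 16·(cos(90.0°) + j·sin(90.0°)) = 0 + j16 V
Step 2 — Sum components: V_total = -40.23 + j17.91 V.
Step 3 — Convert to polar: |V_total| = 44.03 V, ∠V_total = 156.0°.

V_total = 44.03∠156.0° V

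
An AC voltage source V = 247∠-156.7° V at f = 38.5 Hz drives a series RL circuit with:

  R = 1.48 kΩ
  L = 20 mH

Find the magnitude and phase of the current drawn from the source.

Step 1 — Angular frequency: ω = 2π·f = 2π·38.5 = 241.9 rad/s.
Step 2 — Component impedances:
  R: Z = R = 1480 Ω
  L: Z = jωL = j·241.9·0.02 = 0 + j4.838 Ω
Step 3 — Series combination: Z_total = R + L = 1480 + j4.838 Ω = 1480∠0.2° Ω.
Step 4 — Source phasor: V = 247∠-156.7° V = -226.9 - j97.7 V.
Step 5 — Ohm's law: I = V / Z_total = (-226.9 - j97.7) / (1480 + j4.838) = -0.1535 - j0.06551 A.
Step 6 — Convert to polar: |I| = 0.1669 A, ∠I = -156.9°.

I = 0.1669∠-156.9° A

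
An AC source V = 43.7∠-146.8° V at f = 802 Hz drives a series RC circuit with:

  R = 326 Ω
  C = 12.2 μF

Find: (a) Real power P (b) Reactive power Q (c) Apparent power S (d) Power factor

Step 1 — Angular frequency: ω = 2π·f = 2π·802 = 5039 rad/s.
Step 2 — Component impedances:
  R: Z = R = 326 Ω
  C: Z = 1/(jωC) = -j/(ω·C) = 0 - j16.27 Ω
Step 3 — Series combination: Z_total = R + C = 326 - j16.27 Ω = 326.4∠-2.9° Ω.
Step 4 — Source phasor: V = 43.7∠-146.8° V = -36.57 - j23.93 V.
Step 5 — Current: I = V / Z = -0.1082 - j0.0788 A = 0.1339∠-143.9° A.
Step 6 — Complex power: S = V·I* = 5.843 - j0.2916 VA.
Step 7 — Real power: P = Re(S) = 5.843 W.
Step 8 — Reactive power: Q = Im(S) = -0.2916 VAR.
Step 9 — Apparent power: |S| = 5.851 VA.
Step 10 — Power factor: PF = P/|S| = 0.9988 (leading).

(a) P = 5.843 W  (b) Q = -0.2916 VAR  (c) S = 5.851 VA  (d) PF = 0.9988 (leading)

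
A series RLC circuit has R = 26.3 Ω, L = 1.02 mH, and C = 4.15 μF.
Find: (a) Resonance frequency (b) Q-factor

Step 1 — Resonance condition Im(Z)=0 gives ω₀ = 1/√(LC).
Step 2 — ω₀ = 1/√(0.00102·4.15e-06) = 1.537e+04 rad/s.
Step 3 — f₀ = ω₀/(2π) = 2446 Hz.
Step 4 — Series Q: Q = ω₀L/R = 1.537e+04·0.00102/26.3 = 0.5961.

(a) f₀ = 2446 Hz  (b) Q = 0.5961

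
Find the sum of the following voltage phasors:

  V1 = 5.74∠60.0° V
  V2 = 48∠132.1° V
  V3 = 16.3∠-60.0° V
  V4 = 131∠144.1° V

Step 1 — Convert each phasor to rectangular form:
  V1 = 5.74·(cos(60.0°) + j·sin(60.0°)) = 2.87 + j4.971 V
  V2 = 48·(cos(132.1°) + j·sin(132.1°)) = -32.18 + j35.61 V
  V3 = 16.3·(cos(-60.0°) + j·sin(-60.0°)) = 8.15 - j14.12 V
  V4 = 131·(cos(144.1°) + j·sin(144.1°)) = -106.1 + j76.81 V
Step 2 — Sum components: V_total = -127.3 + j103.3 V.
Step 3 — Convert to polar: |V_total| = 163.9 V, ∠V_total = 140.9°.

V_total = 163.9∠140.9° V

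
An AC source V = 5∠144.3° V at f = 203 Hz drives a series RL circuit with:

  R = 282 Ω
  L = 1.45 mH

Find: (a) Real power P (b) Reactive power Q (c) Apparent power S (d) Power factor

Step 1 — Angular frequency: ω = 2π·f = 2π·203 = 1275 rad/s.
Step 2 — Component impedances:
  R: Z = R = 282 Ω
  L: Z = jωL = j·1275·0.00145 = 0 + j1.849 Ω
Step 3 — Series combination: Z_total = R + L = 282 + j1.849 Ω = 282∠0.4° Ω.
Step 4 — Source phasor: V = 5∠144.3° V = -4.06 + j2.918 V.
Step 5 — Current: I = V / Z = -0.01433 + j0.01044 A = 0.01773∠143.9° A.
Step 6 — Complex power: S = V·I* = 0.08865 + j0.0005814 VA.
Step 7 — Real power: P = Re(S) = 0.08865 W.
Step 8 — Reactive power: Q = Im(S) = 0.0005814 VAR.
Step 9 — Apparent power: |S| = 0.08865 VA.
Step 10 — Power factor: PF = P/|S| = 1 (lagging).

(a) P = 0.08865 W  (b) Q = 0.0005814 VAR  (c) S = 0.08865 VA  (d) PF = 1 (lagging)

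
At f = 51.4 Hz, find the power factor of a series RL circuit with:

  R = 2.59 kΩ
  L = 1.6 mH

Step 1 — Angular frequency: ω = 2π·f = 2π·51.4 = 323 rad/s.
Step 2 — Component impedances:
  R: Z = R = 2590 Ω
  L: Z = jωL = j·323·0.0016 = 0 + j0.5167 Ω
Step 3 — Series combination: Z_total = R + L = 2590 + j0.5167 Ω = 2590∠0.0° Ω.
Step 4 — Power factor: PF = cos(φ) = Re(Z)/|Z| = 2590/2590 = 1.
Step 5 — Type: Im(Z) = 0.5167 ⇒ lagging (phase φ = 0.0°).

PF = 1 (lagging, φ = 0.0°)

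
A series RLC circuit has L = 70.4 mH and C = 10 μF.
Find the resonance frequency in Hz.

Step 1 — Resonance condition Im(Z)=0 gives ω₀ = 1/√(LC).
Step 2 — ω₀ = 1/√(0.0704·1e-05) = 1192 rad/s.
Step 3 — f₀ = ω₀/(2π) = 189.7 Hz.

f₀ = 189.7 Hz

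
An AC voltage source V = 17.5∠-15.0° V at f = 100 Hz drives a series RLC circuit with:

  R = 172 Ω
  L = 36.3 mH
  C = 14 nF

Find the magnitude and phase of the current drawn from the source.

Step 1 — Angular frequency: ω = 2π·f = 2π·100 = 628.3 rad/s.
Step 2 — Component impedances:
  R: Z = R = 172 Ω
  L: Z = jωL = j·628.3·0.0363 = 0 + j22.81 Ω
  C: Z = 1/(jωC) = -j/(ω·C) = 0 - j1.137e+05 Ω
Step 3 — Series combination: Z_total = R + L + C = 172 - j1.137e+05 Ω = 1.137e+05∠-89.9° Ω.
Step 4 — Source phasor: V = 17.5∠-15.0° V = 16.9 - j4.529 V.
Step 5 — Ohm's law: I = V / Z_total = (16.9 - j4.529) / (172 - j1.137e+05) = 4.008e-05 + j0.0001487 A.
Step 6 — Convert to polar: |I| = 0.000154 A, ∠I = 74.9°.

I = 0.000154∠74.9° A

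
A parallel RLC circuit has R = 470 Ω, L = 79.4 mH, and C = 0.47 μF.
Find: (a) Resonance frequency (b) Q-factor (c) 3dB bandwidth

Step 1 — Resonance: ω₀ = 1/√(LC) = 1/√(0.0794·4.7e-07) = 5177 rad/s.
Step 2 — f₀ = ω₀/(2π) = 823.9 Hz.
Step 3 — Parallel Q: Q = R/(ω₀L) = 470/(5177·0.0794) = 1.144.
Step 4 — Bandwidth: Δω = ω₀/Q = 4527 rad/s; BW = Δω/(2π) = 720.5 Hz.

(a) f₀ = 823.9 Hz  (b) Q = 1.144  (c) BW = 720.5 Hz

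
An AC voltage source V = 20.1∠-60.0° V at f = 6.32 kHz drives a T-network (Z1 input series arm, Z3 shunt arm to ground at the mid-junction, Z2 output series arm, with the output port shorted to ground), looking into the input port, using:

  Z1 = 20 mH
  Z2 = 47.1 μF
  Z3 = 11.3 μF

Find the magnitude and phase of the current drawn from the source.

Step 1 — Angular frequency: ω = 2π·f = 2π·6320 = 3.971e+04 rad/s.
Step 2 — Component impedances:
  Z1: Z = jωL = j·3.971e+04·0.02 = 0 + j794.2 Ω
  Z2: Z = 1/(jωC) = -j/(ω·C) = 0 - j0.5347 Ω
  Z3: Z = 1/(jωC) = -j/(ω·C) = 0 - j2.229 Ω
Step 3 — With the output port shorted to ground, the output series arm Z2 runs from the junction to ground; the shunt arm Z3 also runs from the junction to ground. They appear in parallel: Z3 || Z2 = 0 - j0.4312 Ω.
Step 4 — Series with input arm Z1: Z_in = Z1 + (Z3 || Z2) = 0 + j793.8 Ω = 793.8∠90.0° Ω.
Step 5 — Source phasor: V = 20.1∠-60.0° V = 10.05 - j17.41 V.
Step 6 — Ohm's law: I = V / Z_total = (10.05 - j17.41) / (0 + j793.8) = -0.02193 - j0.01266 A.
Step 7 — Convert to polar: |I| = 0.02532 A, ∠I = -150.0°.

I = 0.02532∠-150.0° A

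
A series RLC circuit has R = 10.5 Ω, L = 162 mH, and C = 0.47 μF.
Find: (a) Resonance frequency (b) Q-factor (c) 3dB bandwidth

Step 1 — Resonance: ω₀ = 1/√(LC) = 1/√(0.162·4.7e-07) = 3624 rad/s.
Step 2 — f₀ = ω₀/(2π) = 576.8 Hz.
Step 3 — Series Q: Q = ω₀L/R = 3624·0.162/10.5 = 55.91.
Step 4 — Bandwidth: Δω = ω₀/Q = 64.81 rad/s; BW = Δω/(2π) = 10.32 Hz.

(a) f₀ = 576.8 Hz  (b) Q = 55.91  (c) BW = 10.32 Hz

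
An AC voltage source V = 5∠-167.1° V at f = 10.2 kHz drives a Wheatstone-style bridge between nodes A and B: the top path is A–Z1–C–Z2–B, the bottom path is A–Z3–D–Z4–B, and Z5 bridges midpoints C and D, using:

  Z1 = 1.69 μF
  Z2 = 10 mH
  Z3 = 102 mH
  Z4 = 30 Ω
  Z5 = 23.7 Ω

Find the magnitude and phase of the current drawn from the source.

Step 1 — Angular frequency: ω = 2π·f = 2π·1.02e+04 = 6.409e+04 rad/s.
Step 2 — Component impedances:
  Z1: Z = 1/(jωC) = -j/(ω·C) = 0 - j9.233 Ω
  Z2: Z = jωL = j·6.409e+04·0.01 = 0 + j640.9 Ω
  Z3: Z = jωL = j·6.409e+04·0.102 = 0 + j6537 Ω
  Z4: Z = R = 30 Ω
  Z5: Z = R = 23.7 Ω
Step 3 — Bridge requires nodal analysis (the Z5 bridge couples midpoints C and D, so the two paths cannot be reduced to a simple series/parallel combination). Setting node B to ground and injecting 1 A at node A, the 3-node admittance system at A, C, D solves to V_A = Z_AB = 53.38 - j4.688 Ω = 53.58∠-5.0° Ω.
Step 4 — Source phasor: V = 5∠-167.1° V = -4.874 - j1.116 V.
Step 5 — Ohm's law: I = V / Z_total = (-4.874 - j1.116) / (53.38 - j4.688) = -0.08879 - j0.02871 A.
Step 6 — Convert to polar: |I| = 0.09331 A, ∠I = -162.1°.

I = 0.09331∠-162.1° A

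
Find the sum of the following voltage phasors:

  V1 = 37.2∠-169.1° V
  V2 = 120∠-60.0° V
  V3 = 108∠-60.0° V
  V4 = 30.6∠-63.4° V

Step 1 — Convert each phasor to rectangular form:
  V1 = 37.2·(cos(-169.1°) + j·sin(-169.1°)) = -36.53 - j7.034 V
  V2 = 120·(cos(-60.0°) + j·sin(-60.0°)) = 60 - j103.9 V
  V3 = 108·(cos(-60.0°) + j·sin(-60.0°)) = 54 - j93.53 V
  V4 = 30.6·(cos(-63.4°) + j·sin(-63.4°)) = 13.7 - j27.36 V
Step 2 — Sum components: V_total = 91.17 - j231.8 V.
Step 3 — Convert to polar: |V_total| = 249.1 V, ∠V_total = -68.5°.

V_total = 249.1∠-68.5° V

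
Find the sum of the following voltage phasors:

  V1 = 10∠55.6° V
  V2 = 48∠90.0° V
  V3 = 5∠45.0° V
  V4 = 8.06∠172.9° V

Step 1 — Convert each phasor to rectangular form:
  V1 = 10·(cos(55.6°) + j·sin(55.6°)) = 5.65 + j8.251 V
  V2 = 48·(cos(90.0°) + j·sin(90.0°)) = 0 + j48 V
  V3 = 5·(cos(45.0°) + j·sin(45.0°)) = 3.536 + j3.536 V
  V4 = 8.06·(cos(172.9°) + j·sin(172.9°)) = -7.998 + j0.9962 V
Step 2 — Sum components: V_total = 1.187 + j60.78 V.
Step 3 — Convert to polar: |V_total| = 60.79 V, ∠V_total = 88.9°.

V_total = 60.79∠88.9° V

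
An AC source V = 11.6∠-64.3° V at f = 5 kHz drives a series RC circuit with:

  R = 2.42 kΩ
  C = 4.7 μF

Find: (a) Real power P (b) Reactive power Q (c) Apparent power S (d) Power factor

Step 1 — Angular frequency: ω = 2π·f = 2π·5000 = 3.142e+04 rad/s.
Step 2 — Component impedances:
  R: Z = R = 2420 Ω
  C: Z = 1/(jωC) = -j/(ω·C) = 0 - j6.773 Ω
Step 3 — Series combination: Z_total = R + C = 2420 - j6.773 Ω = 2420∠-0.2° Ω.
Step 4 — Source phasor: V = 11.6∠-64.3° V = 5.03 - j10.45 V.
Step 5 — Current: I = V / Z = 0.002091 - j0.004313 A = 0.004793∠-64.1° A.
Step 6 — Complex power: S = V·I* = 0.0556 - j0.0001556 VA.
Step 7 — Real power: P = Re(S) = 0.0556 W.
Step 8 — Reactive power: Q = Im(S) = -0.0001556 VAR.
Step 9 — Apparent power: |S| = 0.0556 VA.
Step 10 — Power factor: PF = P/|S| = 1 (leading).

(a) P = 0.0556 W  (b) Q = -0.0001556 VAR  (c) S = 0.0556 VA  (d) PF = 1 (leading)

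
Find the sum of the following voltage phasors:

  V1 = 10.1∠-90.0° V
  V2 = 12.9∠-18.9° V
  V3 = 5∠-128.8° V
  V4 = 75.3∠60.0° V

Step 1 — Convert each phasor to rectangular form:
  V1 = 10.1·(cos(-90.0°) + j·sin(-90.0°)) = 0 - j10.1 V
  V2 = 12.9·(cos(-18.9°) + j·sin(-18.9°)) = 12.2 - j4.179 V
  V3 = 5·(cos(-128.8°) + j·sin(-128.8°)) = -3.133 - j3.897 V
  V4 = 75.3·(cos(60.0°) + j·sin(60.0°)) = 37.65 + j65.21 V
Step 2 — Sum components: V_total = 46.72 + j47.04 V.
Step 3 — Convert to polar: |V_total| = 66.3 V, ∠V_total = 45.2°.

V_total = 66.3∠45.2° V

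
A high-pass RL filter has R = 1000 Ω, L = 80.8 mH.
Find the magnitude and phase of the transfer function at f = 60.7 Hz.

Step 1 — Angular frequency: ω = 2π·60.7 = 381.4 rad/s.
Step 2 — Transfer function: H(jω) = jωL/(R + jωL).
Step 3 — Numerator jωL = j·30.82; denominator R + jωL = 1000 + j30.82.
Step 4 — H = 0.0009487 + j0.03079.
Step 5 — Magnitude: |H| = 0.0308 (-30.2 dB); phase: φ = 88.2°.

|H| = 0.0308 (-30.2 dB), φ = 88.2°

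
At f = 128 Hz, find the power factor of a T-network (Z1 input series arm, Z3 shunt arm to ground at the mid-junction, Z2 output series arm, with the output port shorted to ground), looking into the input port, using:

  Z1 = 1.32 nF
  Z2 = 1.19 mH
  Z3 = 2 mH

Step 1 — Angular frequency: ω = 2π·f = 2π·128 = 804.2 rad/s.
Step 2 — Component impedances:
  Z1: Z = 1/(jωC) = -j/(ω·C) = 0 - j9.42e+05 Ω
  Z2: Z = jωL = j·804.2·0.00119 = 0 + j0.9571 Ω
  Z3: Z = jωL = j·804.2·0.002 = 0 + j1.608 Ω
Step 3 — With the output port shorted to ground, the output series arm Z2 runs from the junction to ground; the shunt arm Z3 also runs from the junction to ground. They appear in parallel: Z3 || Z2 = 0 + j0.6 Ω.
Step 4 — Series with input arm Z1: Z_in = Z1 + (Z3 || Z2) = 0 - j9.42e+05 Ω = 9.42e+05∠-90.0° Ω.
Step 5 — Power factor: PF = cos(φ) = Re(Z)/|Z| = 0/9.42e+05 = 0.
Step 6 — Type: Im(Z) = -9.42e+05 ⇒ leading (phase φ = -90.0°).

PF = 0 (leading, φ = -90.0°)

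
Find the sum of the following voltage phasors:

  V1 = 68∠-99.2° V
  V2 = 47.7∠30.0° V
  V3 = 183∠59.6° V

Step 1 — Convert each phasor to rectangular form:
  V1 = 68·(cos(-99.2°) + j·sin(-99.2°)) = -10.87 - j67.13 V
  V2 = 47.7·(cos(30.0°) + j·sin(30.0°)) = 41.31 + j23.85 V
  V3 = 183·(cos(59.6°) + j·sin(59.6°)) = 92.6 + j157.8 V
Step 2 — Sum components: V_total = 123 + j114.6 V.
Step 3 — Convert to polar: |V_total| = 168.1 V, ∠V_total = 43.0°.

V_total = 168.1∠43.0° V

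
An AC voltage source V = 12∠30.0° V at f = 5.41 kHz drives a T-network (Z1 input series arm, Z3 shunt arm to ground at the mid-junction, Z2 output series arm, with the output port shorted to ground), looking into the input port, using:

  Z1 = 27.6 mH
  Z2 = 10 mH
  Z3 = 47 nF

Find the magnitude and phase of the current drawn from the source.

Step 1 — Angular frequency: ω = 2π·f = 2π·5410 = 3.399e+04 rad/s.
Step 2 — Component impedances:
  Z1: Z = jωL = j·3.399e+04·0.0276 = 0 + j938.2 Ω
  Z2: Z = jωL = j·3.399e+04·0.01 = 0 + j339.9 Ω
  Z3: Z = 1/(jωC) = -j/(ω·C) = 0 - j625.9 Ω
Step 3 — With the output port shorted to ground, the output series arm Z2 runs from the junction to ground; the shunt arm Z3 also runs from the junction to ground. They appear in parallel: Z3 || Z2 = 0 + j743.9 Ω.
Step 4 — Series with input arm Z1: Z_in = Z1 + (Z3 || Z2) = 0 + j1682 Ω = 1682∠90.0° Ω.
Step 5 — Source phasor: V = 12∠30.0° V = 10.39 + j6 V.
Step 6 — Ohm's law: I = V / Z_total = (10.39 + j6) / (0 + j1682) = 0.003567 - j0.006178 A.
Step 7 — Convert to polar: |I| = 0.007134 A, ∠I = -60.0°.

I = 0.007134∠-60.0° A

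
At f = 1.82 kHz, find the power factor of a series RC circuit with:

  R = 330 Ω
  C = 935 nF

Step 1 — Angular frequency: ω = 2π·f = 2π·1820 = 1.144e+04 rad/s.
Step 2 — Component impedances:
  R: Z = R = 330 Ω
  C: Z = 1/(jωC) = -j/(ω·C) = 0 - j93.53 Ω
Step 3 — Series combination: Z_total = R + C = 330 - j93.53 Ω = 343∠-15.8° Ω.
Step 4 — Power factor: PF = cos(φ) = Re(Z)/|Z| = 330/343 = 0.9621.
Step 5 — Type: Im(Z) = -93.53 ⇒ leading (phase φ = -15.8°).

PF = 0.9621 (leading, φ = -15.8°)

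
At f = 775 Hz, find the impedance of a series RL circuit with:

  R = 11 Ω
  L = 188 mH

Step 1 — Angular frequency: ω = 2π·f = 2π·775 = 4869 rad/s.
Step 2 — Component impedances:
  R: Z = R = 11 Ω
  L: Z = jωL = j·4869·0.188 = 0 + j915.5 Ω
Step 3 — Series combination: Z_total = R + L = 11 + j915.5 Ω = 915.5∠89.3° Ω.

Z = 11 + j915.5 Ω = 915.5∠89.3° Ω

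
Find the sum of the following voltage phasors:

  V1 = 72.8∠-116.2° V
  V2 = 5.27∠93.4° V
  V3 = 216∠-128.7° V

Step 1 — Convert each phasor to rectangular form:
  V1 = 72.8·(cos(-116.2°) + j·sin(-116.2°)) = -32.14 - j65.32 V
  V2 = 5.27·(cos(93.4°) + j·sin(93.4°)) = -0.3125 + j5.261 V
  V3 = 216·(cos(-128.7°) + j·sin(-128.7°)) = -135.1 - j168.6 V
Step 2 — Sum components: V_total = -167.5 - j228.6 V.
Step 3 — Convert to polar: |V_total| = 283.4 V, ∠V_total = -126.2°.

V_total = 283.4∠-126.2° V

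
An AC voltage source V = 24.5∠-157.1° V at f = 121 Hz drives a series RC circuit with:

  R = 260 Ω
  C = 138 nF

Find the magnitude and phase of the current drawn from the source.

Step 1 — Angular frequency: ω = 2π·f = 2π·121 = 760.3 rad/s.
Step 2 — Component impedances:
  R: Z = R = 260 Ω
  C: Z = 1/(jωC) = -j/(ω·C) = 0 - j9531 Ω
Step 3 — Series combination: Z_total = R + C = 260 - j9531 Ω = 9535∠-88.4° Ω.
Step 4 — Source phasor: V = 24.5∠-157.1° V = -22.57 - j9.534 V.
Step 5 — Ohm's law: I = V / Z_total = (-22.57 - j9.534) / (260 - j9531) = 0.0009349 - j0.002393 A.
Step 6 — Convert to polar: |I| = 0.00257 A, ∠I = -68.7°.

I = 0.00257∠-68.7° A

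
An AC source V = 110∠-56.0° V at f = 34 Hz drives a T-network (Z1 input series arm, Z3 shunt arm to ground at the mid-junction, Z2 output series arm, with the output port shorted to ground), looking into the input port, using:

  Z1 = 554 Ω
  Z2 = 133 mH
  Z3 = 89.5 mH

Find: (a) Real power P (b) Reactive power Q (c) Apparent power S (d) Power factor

Step 1 — Angular frequency: ω = 2π·f = 2π·34 = 213.6 rad/s.
Step 2 — Component impedances:
  Z1: Z = R = 554 Ω
  Z2: Z = jωL = j·213.6·0.133 = 0 + j28.41 Ω
  Z3: Z = jωL = j·213.6·0.0895 = 0 + j19.12 Ω
Step 3 — With the output port shorted to ground, the output series arm Z2 runs from the junction to ground; the shunt arm Z3 also runs from the junction to ground. They appear in parallel: Z3 || Z2 = 0 + j11.43 Ω.
Step 4 — Series with input arm Z1: Z_in = Z1 + (Z3 || Z2) = 554 + j11.43 Ω = 554.1∠1.2° Ω.
Step 5 — Source phasor: V = 110∠-56.0° V = 61.51 - j91.19 V.
Step 6 — Current: I = V / Z = 0.1076 - j0.1668 A = 0.1985∠-57.2° A.
Step 7 — Complex power: S = V·I* = 21.83 + j0.4504 VA.
Step 8 — Real power: P = Re(S) = 21.83 W.
Step 9 — Reactive power: Q = Im(S) = 0.4504 VAR.
Step 10 — Apparent power: |S| = 21.84 VA.
Step 11 — Power factor: PF = P/|S| = 0.9998 (lagging).

(a) P = 21.83 W  (b) Q = 0.4504 VAR  (c) S = 21.84 VA  (d) PF = 0.9998 (lagging)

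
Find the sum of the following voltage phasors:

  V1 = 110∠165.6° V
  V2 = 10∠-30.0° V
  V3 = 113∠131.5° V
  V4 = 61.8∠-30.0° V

Step 1 — Convert each phasor to rectangular form:
  V1 = 110·(cos(165.6°) + j·sin(165.6°)) = -106.5 + j27.36 V
  V2 = 10·(cos(-30.0°) + j·sin(-30.0°)) = 8.66 - j5 V
  V3 = 113·(cos(131.5°) + j·sin(131.5°)) = -74.88 + j84.63 V
  V4 = 61.8·(cos(-30.0°) + j·sin(-30.0°)) = 53.52 - j30.9 V
Step 2 — Sum components: V_total = -119.2 + j76.09 V.
Step 3 — Convert to polar: |V_total| = 141.4 V, ∠V_total = 147.5°.

V_total = 141.4∠147.5° V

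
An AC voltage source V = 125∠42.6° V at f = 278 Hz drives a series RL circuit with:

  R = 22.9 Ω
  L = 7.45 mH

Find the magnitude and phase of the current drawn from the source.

Step 1 — Angular frequency: ω = 2π·f = 2π·278 = 1747 rad/s.
Step 2 — Component impedances:
  R: Z = R = 22.9 Ω
  L: Z = jωL = j·1747·0.00745 = 0 + j13.01 Ω
Step 3 — Series combination: Z_total = R + L = 22.9 + j13.01 Ω = 26.34∠29.6° Ω.
Step 4 — Source phasor: V = 125∠42.6° V = 92.01 + j84.61 V.
Step 5 — Ohm's law: I = V / Z_total = (92.01 + j84.61) / (22.9 + j13.01) = 4.624 + j1.067 A.
Step 6 — Convert to polar: |I| = 4.746 A, ∠I = 13.0°.

I = 4.746∠13.0° A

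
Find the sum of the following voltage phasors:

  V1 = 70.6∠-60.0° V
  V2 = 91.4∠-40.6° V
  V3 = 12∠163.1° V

Step 1 — Convert each phasor to rectangular form:
  V1 = 70.6·(cos(-60.0°) + j·sin(-60.0°)) = 35.3 - j61.14 V
  V2 = 91.4·(cos(-40.6°) + j·sin(-40.6°)) = 69.4 - j59.48 V
  V3 = 12·(cos(163.1°) + j·sin(163.1°)) = -11.48 + j3.488 V
Step 2 — Sum components: V_total = 93.22 - j117.1 V.
Step 3 — Convert to polar: |V_total| = 149.7 V, ∠V_total = -51.5°.

V_total = 149.7∠-51.5° V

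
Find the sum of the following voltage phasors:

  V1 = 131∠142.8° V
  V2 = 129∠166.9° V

Step 1 — Convert each phasor to rectangular form:
  V1 = 131·(cos(142.8°) + j·sin(142.8°)) = -104.3 + j79.2 V
  V2 = 129·(cos(166.9°) + j·sin(166.9°)) = -125.6 + j29.24 V
Step 2 — Sum components: V_total = -230 + j108.4 V.
Step 3 — Convert to polar: |V_total| = 254.3 V, ∠V_total = 154.8°.

V_total = 254.3∠154.8° V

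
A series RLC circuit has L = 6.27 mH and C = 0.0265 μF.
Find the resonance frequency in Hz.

Step 1 — Resonance condition Im(Z)=0 gives ω₀ = 1/√(LC).
Step 2 — ω₀ = 1/√(0.00627·2.65e-08) = 7.758e+04 rad/s.
Step 3 — f₀ = ω₀/(2π) = 1.235e+04 Hz.

f₀ = 1.235e+04 Hz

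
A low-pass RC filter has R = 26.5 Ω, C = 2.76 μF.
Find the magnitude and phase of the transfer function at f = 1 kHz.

Step 1 — Angular frequency: ω = 2π·1000 = 6283 rad/s.
Step 2 — Transfer function: H(jω) = 1/(1 + jωRC).
Step 3 — Denominator: 1 + jωRC = 1 + j·6283·26.5·2.76e-06 = 1 + j0.4596.
Step 4 — H = 0.8256 - j0.3794.
Step 5 — Magnitude: |H| = 0.9086 (-0.8 dB); phase: φ = -24.7°.

|H| = 0.9086 (-0.8 dB), φ = -24.7°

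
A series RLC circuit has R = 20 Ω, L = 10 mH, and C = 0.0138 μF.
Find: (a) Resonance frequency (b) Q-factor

Step 1 — Resonance condition Im(Z)=0 gives ω₀ = 1/√(LC).
Step 2 — ω₀ = 1/√(0.01·1.38e-08) = 8.513e+04 rad/s.
Step 3 — f₀ = ω₀/(2π) = 1.355e+04 Hz.
Step 4 — Series Q: Q = ω₀L/R = 8.513e+04·0.01/20 = 42.56.

(a) f₀ = 1.355e+04 Hz  (b) Q = 42.56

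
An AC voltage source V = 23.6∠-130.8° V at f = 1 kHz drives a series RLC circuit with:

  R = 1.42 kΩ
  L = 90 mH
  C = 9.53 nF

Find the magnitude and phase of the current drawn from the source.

Step 1 — Angular frequency: ω = 2π·f = 2π·1000 = 6283 rad/s.
Step 2 — Component impedances:
  R: Z = R = 1420 Ω
  L: Z = jωL = j·6283·0.09 = 0 + j565.5 Ω
  C: Z = 1/(jωC) = -j/(ω·C) = 0 - j1.67e+04 Ω
Step 3 — Series combination: Z_total = R + L + C = 1420 - j1.613e+04 Ω = 1.62e+04∠-85.0° Ω.
Step 4 — Source phasor: V = 23.6∠-130.8° V = -15.42 - j17.87 V.
Step 5 — Ohm's law: I = V / Z_total = (-15.42 - j17.87) / (1420 - j1.613e+04) = 0.001015 - j0.001045 A.
Step 6 — Convert to polar: |I| = 0.001457 A, ∠I = -45.8°.

I = 0.001457∠-45.8° A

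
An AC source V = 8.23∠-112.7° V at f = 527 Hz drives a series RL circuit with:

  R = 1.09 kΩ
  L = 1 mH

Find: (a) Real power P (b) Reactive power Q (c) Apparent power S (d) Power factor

Step 1 — Angular frequency: ω = 2π·f = 2π·527 = 3311 rad/s.
Step 2 — Component impedances:
  R: Z = R = 1090 Ω
  L: Z = jωL = j·3311·0.001 = 0 + j3.311 Ω
Step 3 — Series combination: Z_total = R + L = 1090 + j3.311 Ω = 1090∠0.2° Ω.
Step 4 — Source phasor: V = 8.23∠-112.7° V = -3.176 - j7.592 V.
Step 5 — Current: I = V / Z = -0.002935 - j0.006957 A = 0.00755∠-112.9° A.
Step 6 — Complex power: S = V·I* = 0.06214 + j0.0001888 VA.
Step 7 — Real power: P = Re(S) = 0.06214 W.
Step 8 — Reactive power: Q = Im(S) = 0.0001888 VAR.
Step 9 — Apparent power: |S| = 0.06214 VA.
Step 10 — Power factor: PF = P/|S| = 1 (lagging).

(a) P = 0.06214 W  (b) Q = 0.0001888 VAR  (c) S = 0.06214 VA  (d) PF = 1 (lagging)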